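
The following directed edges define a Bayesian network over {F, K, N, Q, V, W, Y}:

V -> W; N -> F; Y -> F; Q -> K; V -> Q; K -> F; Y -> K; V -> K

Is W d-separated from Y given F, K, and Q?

No

There are 4 undirected paths between W and Y; checking each against the conditioning set {F, K, Q}:
Path 1: W ← V → K ← Y
  V is a fork and V is not conditioned on; K is a collider and K is conditioned on, which opens it — no node blocks this path, so it is active.
Path 2: W ← V → K → F ← Y
  K is a chain here and K is conditioned on, so the path is blocked at K.
Path 3: W ← V → Q → K ← Y
  Q is a chain here and Q is conditioned on, so the path is blocked at Q.
Path 4: W ← V → Q → K → F ← Y
  Q is a chain here and Q is conditioned on, so the path is blocked at Q.
At least one path is unblocked, so d-separation fails.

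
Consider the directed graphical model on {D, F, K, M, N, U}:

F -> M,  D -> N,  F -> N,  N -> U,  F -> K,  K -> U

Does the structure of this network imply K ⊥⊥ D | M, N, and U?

We examine all 2 paths between K and D:
  1. K ← F → N ← D — F:fork[open]; N:collider[open] ⇒ active
  2. K → U ← N ← D — U:collider[open]; N:chain[blocks] ⇒ blocked
Because an active path exists, K and D are not d-separated.

No — K and D are not d-separated given {M, N, U}.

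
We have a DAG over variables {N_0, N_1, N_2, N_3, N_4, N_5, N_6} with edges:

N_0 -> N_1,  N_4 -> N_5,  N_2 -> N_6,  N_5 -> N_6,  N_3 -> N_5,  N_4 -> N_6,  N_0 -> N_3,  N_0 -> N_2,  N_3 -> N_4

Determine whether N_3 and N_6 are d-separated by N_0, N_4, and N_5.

5 paths connect N_3 and N_6; each must be blocked for d-separation to hold:
  1. N_3 → N_4 → N_6 — N_4:chain[blocks] ⇒ blocked
  2. N_3 → N_4 → N_5 → N_6 — N_4:chain[blocks]; N_5:chain[blocks] ⇒ blocked
  3. N_3 ← N_0 → N_2 → N_6 — N_0:fork[blocks]; N_2:chain[open] ⇒ blocked
  4. N_3 → N_5 → N_6 — N_5:chain[blocks] ⇒ blocked
  5. N_3 → N_5 ← N_4 → N_6 — N_5:collider[open]; N_4:fork[blocks] ⇒ blocked
All paths are blocked; N_3 ⊥ N_6 | {N_0, N_4, N_5} holds.

Yes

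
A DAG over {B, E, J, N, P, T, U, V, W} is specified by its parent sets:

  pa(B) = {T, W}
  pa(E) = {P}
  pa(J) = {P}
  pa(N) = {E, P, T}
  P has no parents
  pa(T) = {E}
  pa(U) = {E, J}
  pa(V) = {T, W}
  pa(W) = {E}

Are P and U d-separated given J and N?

6 paths connect P and U; each must be blocked for d-separation to hold:
  1. P → N ← T → V ← W ← E → U — N:collider[open]; T:fork[open]; V:collider[blocks]; W:chain[open]; E:fork[open] ⇒ blocked
  2. P → N ← T → B ← W ← E → U — N:collider[open]; T:fork[open]; B:collider[blocks]; W:chain[open]; E:fork[open] ⇒ blocked
  3. P → N ← T ← E → U — N:collider[open]; T:chain[open]; E:fork[open] ⇒ active
  4. P → N ← E → U — N:collider[open]; E:fork[open] ⇒ active
  5. P → J → U — J:chain[blocks] ⇒ blocked
  6. P → E → U — E:chain[open] ⇒ active
Because an active path exists, P and U are not d-separated.

No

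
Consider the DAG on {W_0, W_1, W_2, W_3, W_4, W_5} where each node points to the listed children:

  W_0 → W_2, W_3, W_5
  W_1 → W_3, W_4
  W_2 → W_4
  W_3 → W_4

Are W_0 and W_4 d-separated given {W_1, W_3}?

No

We examine all 3 paths between W_0 and W_4:
Path 1: W_0 → W_2 → W_4
  W_2 is a chain and W_2 is not conditioned on — no node blocks this path, so it is active.
Path 2: W_0 → W_3 ← W_1 → W_4
  W_1 is a fork here and W_1 is conditioned on, so the path is blocked at W_1.
Path 3: W_0 → W_3 → W_4
  W_3 is a chain here and W_3 is conditioned on, so the path is blocked at W_3.
Since the path W_0 → W_2 → W_4 is active, W_0 and W_4 are not d-separated given {W_1, W_3}.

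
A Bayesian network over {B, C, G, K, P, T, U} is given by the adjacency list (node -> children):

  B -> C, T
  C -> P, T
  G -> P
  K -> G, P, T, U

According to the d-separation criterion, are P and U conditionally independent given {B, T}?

No

We examine all 4 paths between P and U:
Path 1: P ← G ← K → U
  G is a chain and G is not conditioned on; K is a fork and K is not conditioned on — no node blocks this path, so it is active.
Path 2: P ← C → T ← K → U
  C is a fork and C is not conditioned on; T is a collider and T is conditioned on, which opens it; K is a fork and K is not conditioned on — no node blocks this path, so it is active.
Path 3: P ← C ← B → T ← K → U
  B is a fork here and B is conditioned on, so the path is blocked at B.
Path 4: P ← K → U
  K is a fork and K is not conditioned on — no node blocks this path, so it is active.
At least one path is unblocked, so d-separation fails.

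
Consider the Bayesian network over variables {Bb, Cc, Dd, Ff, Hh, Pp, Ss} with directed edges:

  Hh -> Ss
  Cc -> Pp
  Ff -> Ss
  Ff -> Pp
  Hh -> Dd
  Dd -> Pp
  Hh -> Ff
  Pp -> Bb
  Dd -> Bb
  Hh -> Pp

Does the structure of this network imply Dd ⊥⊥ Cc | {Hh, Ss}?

There are 5 undirected paths between Dd and Cc; checking each against the conditioning set {Hh, Ss}:
Path 1: Dd ← Hh → Ss ← Ff → Pp ← Cc
  Hh is a fork here and Hh is conditioned on, so the path is blocked at Hh.
Path 2: Dd ← Hh → Ff → Pp ← Cc
  Hh is a fork here and Hh is conditioned on, so the path is blocked at Hh.
Path 3: Dd ← Hh → Pp ← Cc
  Hh is a fork here and Hh is conditioned on, so the path is blocked at Hh.
Path 4: Dd → Pp ← Cc
  Pp is a collider here and neither Pp nor any of its descendants is conditioned on, so the collider stays closed — the path is blocked at Pp.
Path 5: Dd → Bb ← Pp ← Cc
  Bb is a collider here and neither Bb nor any of its descendants is conditioned on, so the collider stays closed — the path is blocked at Bb.
Since every path is blocked, d-separation holds.

Yes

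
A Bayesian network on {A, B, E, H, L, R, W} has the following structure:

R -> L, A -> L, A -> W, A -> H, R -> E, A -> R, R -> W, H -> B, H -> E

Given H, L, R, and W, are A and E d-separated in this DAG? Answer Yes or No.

We examine all 4 paths between A and E:
Path 1: A → L ← R → E
  R is a fork here and R is conditioned on, so the path is blocked at R.
Path 2: A → H → E
  H is a chain here and H is conditioned on, so the path is blocked at H.
Path 3: A → R → E
  R is a chain here and R is conditioned on, so the path is blocked at R.
Path 4: A → W ← R → E
  R is a fork here and R is conditioned on, so the path is blocked at R.
Since every path is blocked, d-separation holds.

Yes — A and E are d-separated given {H, L, R, W}.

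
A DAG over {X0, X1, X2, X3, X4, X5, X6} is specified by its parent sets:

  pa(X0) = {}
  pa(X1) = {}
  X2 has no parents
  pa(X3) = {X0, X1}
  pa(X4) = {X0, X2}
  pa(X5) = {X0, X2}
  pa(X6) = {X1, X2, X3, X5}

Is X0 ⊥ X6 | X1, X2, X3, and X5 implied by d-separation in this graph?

We examine all 6 paths between X0 and X6:
Path 1: X0 → X5 ← X2 → X6
  X2 is a fork here and X2 is conditioned on, so the path is blocked at X2.
Path 2: X0 → X5 → X6
  X5 is a chain here and X5 is conditioned on, so the path is blocked at X5.
Path 3: X0 → X3 ← X1 → X6
  X1 is a fork here and X1 is conditioned on, so the path is blocked at X1.
Path 4: X0 → X3 → X6
  X3 is a chain here and X3 is conditioned on, so the path is blocked at X3.
Path 5: X0 → X4 ← X2 → X5 → X6
  X4 is a collider here and neither X4 nor any of its descendants is conditioned on, so the collider stays closed — the path is blocked at X4.
Path 6: X0 → X4 ← X2 → X6
  X4 is a collider here and neither X4 nor any of its descendants is conditioned on, so the collider stays closed — the path is blocked at X4.
Since every path is blocked, d-separation holds.

Yes — X0 and X6 are d-separated given {X1, X2, X3, X5}.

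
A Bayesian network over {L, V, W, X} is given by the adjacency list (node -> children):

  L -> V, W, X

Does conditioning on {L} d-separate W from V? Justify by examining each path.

Yes

Only one path connects W and V:
Path 1: W ← L → V
  L is a fork here and L is conditioned on, so the path is blocked at L.
Since every path is blocked, d-separation holds.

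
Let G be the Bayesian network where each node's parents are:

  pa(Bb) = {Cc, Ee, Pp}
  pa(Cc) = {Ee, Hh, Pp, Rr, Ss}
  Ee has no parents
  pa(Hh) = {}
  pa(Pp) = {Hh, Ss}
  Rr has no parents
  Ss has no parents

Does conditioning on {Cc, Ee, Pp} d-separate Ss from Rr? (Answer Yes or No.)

We examine all 5 paths between Ss and Rr:
Path 1: Ss → Pp ← Hh → Cc ← Rr
  Pp is a collider and Pp is conditioned on, which opens it; Hh is a fork and Hh is not conditioned on; Cc is a collider and Cc is conditioned on, which opens it — no node blocks this path, so it is active.
Path 2: Ss → Pp → Bb ← Ee → Cc ← Rr
  Pp is a chain here and Pp is conditioned on, so the path is blocked at Pp.
Path 3: Ss → Pp → Bb ← Cc ← Rr
  Pp is a chain here and Pp is conditioned on, so the path is blocked at Pp.
Path 4: Ss → Pp → Cc ← Rr
  Pp is a chain here and Pp is conditioned on, so the path is blocked at Pp.
Path 5: Ss → Cc ← Rr
  Cc is a collider and Cc is conditioned on, which opens it — no node blocks this path, so it is active.
Since the path Ss → Pp ← Hh → Cc ← Rr is active, Ss and Rr are not d-separated given {Cc, Ee, Pp}.

No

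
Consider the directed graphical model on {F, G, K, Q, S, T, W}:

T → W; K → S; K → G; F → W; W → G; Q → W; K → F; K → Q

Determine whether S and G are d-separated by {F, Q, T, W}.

There are 3 undirected paths between S and G; checking each against the conditioning set {F, Q, T, W}:
Path 1: S ← K → F → W → G
  F is a chain here and F is conditioned on, so the path is blocked at F.
Path 2: S ← K → G
  K is a fork and K is not conditioned on — no node blocks this path, so it is active.
Path 3: S ← K → Q → W → G
  Q is a chain here and Q is conditioned on, so the path is blocked at Q.
Because an active path exists, S and G are not d-separated.

No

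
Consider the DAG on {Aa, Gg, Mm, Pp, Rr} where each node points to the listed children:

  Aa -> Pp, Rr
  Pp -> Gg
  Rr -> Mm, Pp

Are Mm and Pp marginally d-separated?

Enumerating the 2 paths from Mm to Pp and testing each for blocking by ∅:
Path 1: Mm ← Rr ← Aa → Pp
  Rr is a chain and Rr is not conditioned on; Aa is a fork and Aa is not conditioned on — no node blocks this path, so it is active.
Path 2: Mm ← Rr → Pp
  Rr is a fork and Rr is not conditioned on — no node blocks this path, so it is active.
Since the path Mm ← Rr ← Aa → Pp is active, Mm and Pp are not d-separated given ∅.

No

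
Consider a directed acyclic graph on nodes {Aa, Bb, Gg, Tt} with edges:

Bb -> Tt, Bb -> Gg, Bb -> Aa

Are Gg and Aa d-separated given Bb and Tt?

Yes — Gg and Aa are d-separated given {Bb, Tt}.

Only one path connects Gg and Aa:
Path 1: Gg ← Bb → Aa
  Bb is a fork here and Bb is conditioned on, so the path is blocked at Bb.
All paths are blocked; Gg ⊥ Aa | {Bb, Tt} holds.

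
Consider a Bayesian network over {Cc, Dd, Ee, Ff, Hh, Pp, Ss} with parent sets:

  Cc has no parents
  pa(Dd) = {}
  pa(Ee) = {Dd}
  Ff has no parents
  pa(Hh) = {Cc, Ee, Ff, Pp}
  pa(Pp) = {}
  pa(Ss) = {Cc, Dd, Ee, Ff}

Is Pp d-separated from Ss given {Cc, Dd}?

Yes — Pp and Ss are d-separated given {Cc, Dd}.

4 paths connect Pp and Ss; each must be blocked for d-separation to hold:
  1. Pp → Hh ← Ff → Ss — Hh:collider[blocks]; Ff:fork[open] ⇒ blocked
  2. Pp → Hh ← Cc → Ss — Hh:collider[blocks]; Cc:fork[blocks] ⇒ blocked
  3. Pp → Hh ← Ee ← Dd → Ss — Hh:collider[blocks]; Ee:chain[open]; Dd:fork[blocks] ⇒ blocked
  4. Pp → Hh ← Ee → Ss — Hh:collider[blocks]; Ee:fork[open] ⇒ blocked
Since every path is blocked, d-separation holds.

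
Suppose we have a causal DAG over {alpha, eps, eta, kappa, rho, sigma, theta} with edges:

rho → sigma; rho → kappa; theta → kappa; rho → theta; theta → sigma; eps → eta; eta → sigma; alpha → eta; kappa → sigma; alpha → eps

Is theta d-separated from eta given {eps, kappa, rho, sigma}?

No

There are 5 undirected paths between theta and eta; checking each against the conditioning set {eps, kappa, rho, sigma}:
  1. theta ← rho → sigma ← eta — rho:fork[blocks]; sigma:collider[open] ⇒ blocked
  2. theta ← rho → kappa → sigma ← eta — rho:fork[blocks]; kappa:chain[blocks]; sigma:collider[open] ⇒ blocked
  3. theta → sigma ← eta — sigma:collider[open] ⇒ active
  4. theta → kappa ← rho → sigma ← eta — kappa:collider[open]; rho:fork[blocks]; sigma:collider[open] ⇒ blocked
  5. theta → kappa → sigma ← eta — kappa:chain[blocks]; sigma:collider[open] ⇒ blocked
At least one path is unblocked, so d-separation fails.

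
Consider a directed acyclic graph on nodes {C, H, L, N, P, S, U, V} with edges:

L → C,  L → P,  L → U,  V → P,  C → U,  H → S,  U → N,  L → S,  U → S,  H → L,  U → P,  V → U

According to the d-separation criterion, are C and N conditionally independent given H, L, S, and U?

Yes

6 paths connect C and N; each must be blocked for d-separation to hold:
  1. C → U → N — U:chain[blocks] ⇒ blocked
  2. C ← L ← H → S ← U → N — L:chain[blocks]; H:fork[blocks]; S:collider[open]; U:fork[blocks] ⇒ blocked
  3. C ← L → S ← U → N — L:fork[blocks]; S:collider[open]; U:fork[blocks] ⇒ blocked
  4. C ← L → P ← V → U → N — L:fork[blocks]; P:collider[blocks]; V:fork[open]; U:chain[blocks] ⇒ blocked
  5. C ← L → P ← U → N — L:fork[blocks]; P:collider[blocks]; U:fork[blocks] ⇒ blocked
  6. C ← L → U → N — L:fork[blocks]; U:chain[blocks] ⇒ blocked
All paths are blocked; C ⊥ N | {H, L, S, U} holds.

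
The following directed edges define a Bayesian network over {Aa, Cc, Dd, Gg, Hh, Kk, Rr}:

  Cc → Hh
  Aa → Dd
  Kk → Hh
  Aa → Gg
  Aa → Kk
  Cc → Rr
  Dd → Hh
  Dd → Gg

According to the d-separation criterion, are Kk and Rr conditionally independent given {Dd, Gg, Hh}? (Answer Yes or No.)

3 paths connect Kk and Rr; each must be blocked for d-separation to hold:
  1. Kk ← Aa → Gg ← Dd → Hh ← Cc → Rr — Aa:fork[open]; Gg:collider[open]; Dd:fork[blocks]; Hh:collider[open]; Cc:fork[open] ⇒ blocked
  2. Kk ← Aa → Dd → Hh ← Cc → Rr — Aa:fork[open]; Dd:chain[blocks]; Hh:collider[open]; Cc:fork[open] ⇒ blocked
  3. Kk → Hh ← Cc → Rr — Hh:collider[open]; Cc:fork[open] ⇒ active
At least one path is unblocked, so d-separation fails.

No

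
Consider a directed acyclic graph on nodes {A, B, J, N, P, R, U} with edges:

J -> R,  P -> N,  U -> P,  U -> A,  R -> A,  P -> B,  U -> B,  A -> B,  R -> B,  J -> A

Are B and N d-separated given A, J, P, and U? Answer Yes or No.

Yes — B and N are d-separated given {A, J, P, U}.

Enumerating the 5 paths from B to N and testing each for blocking by {A, J, P, U}:
Path 1: B ← R ← J → A ← U → P → N
  J is a fork here and J is conditioned on, so the path is blocked at J.
Path 2: B ← R → A ← U → P → N
  U is a fork here and U is conditioned on, so the path is blocked at U.
Path 3: B ← U → P → N
  U is a fork here and U is conditioned on, so the path is blocked at U.
Path 4: B ← A ← U → P → N
  A is a chain here and A is conditioned on, so the path is blocked at A.
Path 5: B ← P → N
  P is a fork here and P is conditioned on, so the path is blocked at P.
All paths are blocked; B ⊥ N | {A, J, P, U} holds.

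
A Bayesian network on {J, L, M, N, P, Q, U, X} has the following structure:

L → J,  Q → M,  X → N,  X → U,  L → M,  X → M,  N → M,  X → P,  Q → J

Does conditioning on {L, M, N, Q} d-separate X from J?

Yes — X and J are d-separated given {L, M, N, Q}.

There are 4 undirected paths between X and J; checking each against the conditioning set {L, M, N, Q}:
  1. X → N → M ← Q → J — N:chain[blocks]; M:collider[open]; Q:fork[blocks] ⇒ blocked
  2. X → N → M ← L → J — N:chain[blocks]; M:collider[open]; L:fork[blocks] ⇒ blocked
  3. X → M ← Q → J — M:collider[open]; Q:fork[blocks] ⇒ blocked
  4. X → M ← L → J — M:collider[open]; L:fork[blocks] ⇒ blocked
Every path is blocked, so X and J are d-separated given {L, M, N, Q}.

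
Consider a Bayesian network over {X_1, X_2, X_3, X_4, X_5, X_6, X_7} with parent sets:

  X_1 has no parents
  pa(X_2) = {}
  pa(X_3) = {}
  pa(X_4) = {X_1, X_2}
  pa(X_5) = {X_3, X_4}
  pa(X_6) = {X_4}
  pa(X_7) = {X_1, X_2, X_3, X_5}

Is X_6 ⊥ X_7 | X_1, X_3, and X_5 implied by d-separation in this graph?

No

There are 4 undirected paths between X_6 and X_7; checking each against the conditioning set {X_1, X_3, X_5}:
  1. X_6 ← X_4 ← X_2 → X_7 — X_4:chain[open]; X_2:fork[open] ⇒ active
  2. X_6 ← X_4 → X_5 → X_7 — X_4:fork[open]; X_5:chain[blocks] ⇒ blocked
  3. X_6 ← X_4 → X_5 ← X_3 → X_7 — X_4:fork[open]; X_5:collider[open]; X_3:fork[blocks] ⇒ blocked
  4. X_6 ← X_4 ← X_1 → X_7 — X_4:chain[open]; X_1:fork[blocks] ⇒ blocked
At least one path is unblocked, so d-separation fails.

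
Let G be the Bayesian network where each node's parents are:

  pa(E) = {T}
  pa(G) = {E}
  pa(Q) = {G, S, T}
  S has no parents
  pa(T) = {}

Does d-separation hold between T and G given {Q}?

Enumerating the 2 paths from T to G and testing each for blocking by {Q}:
Path 1: T → Q ← G
  Q is a collider and Q is conditioned on, which opens it — no node blocks this path, so it is active.
Path 2: T → E → G
  E is a chain and E is not conditioned on — no node blocks this path, so it is active.
Since the path T → Q ← G is active, T and G are not d-separated given {Q}.

No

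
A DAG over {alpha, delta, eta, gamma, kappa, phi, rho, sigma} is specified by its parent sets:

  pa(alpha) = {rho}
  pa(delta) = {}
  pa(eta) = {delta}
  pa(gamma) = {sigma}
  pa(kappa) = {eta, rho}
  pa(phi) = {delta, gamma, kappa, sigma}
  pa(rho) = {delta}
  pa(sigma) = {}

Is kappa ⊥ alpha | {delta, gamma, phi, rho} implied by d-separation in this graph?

Yes

Enumerating the 3 paths from kappa to alpha and testing each for blocking by {delta, gamma, phi, rho}:
  1. kappa ← eta ← delta → rho → alpha — eta:chain[open]; delta:fork[blocks]; rho:chain[blocks] ⇒ blocked
  2. kappa → phi ← delta → rho → alpha — phi:collider[open]; delta:fork[blocks]; rho:chain[blocks] ⇒ blocked
  3. kappa ← rho → alpha — rho:fork[blocks] ⇒ blocked
Since every path is blocked, d-separation holds.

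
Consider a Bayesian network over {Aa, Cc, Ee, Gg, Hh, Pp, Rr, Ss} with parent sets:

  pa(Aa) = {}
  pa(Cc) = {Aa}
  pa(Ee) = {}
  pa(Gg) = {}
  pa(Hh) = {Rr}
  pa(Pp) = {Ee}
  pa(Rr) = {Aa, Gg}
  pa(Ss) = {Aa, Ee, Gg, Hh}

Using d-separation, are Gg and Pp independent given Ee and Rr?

Yes

We examine all 3 paths between Gg and Pp:
  1. Gg → Rr ← Aa → Ss ← Ee → Pp — Rr:collider[open]; Aa:fork[open]; Ss:collider[blocks]; Ee:fork[blocks] ⇒ blocked
  2. Gg → Rr → Hh → Ss ← Ee → Pp — Rr:chain[blocks]; Hh:chain[open]; Ss:collider[blocks]; Ee:fork[blocks] ⇒ blocked
  3. Gg → Ss ← Ee → Pp — Ss:collider[blocks]; Ee:fork[blocks] ⇒ blocked
Since every path is blocked, d-separation holds.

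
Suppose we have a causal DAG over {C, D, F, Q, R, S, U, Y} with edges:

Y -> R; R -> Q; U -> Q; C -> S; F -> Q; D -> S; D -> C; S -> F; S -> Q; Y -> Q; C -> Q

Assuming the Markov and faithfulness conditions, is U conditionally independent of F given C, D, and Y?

Yes — U and F are d-separated given {C, D, Y}.

We examine all 4 paths between U and F:
Path 1: U → Q ← C ← D → S → F
  Q is a collider here and neither Q nor any of its descendants is conditioned on, so the collider stays closed — the path is blocked at Q.
Path 2: U → Q ← C → S → F
  Q is a collider here and neither Q nor any of its descendants is conditioned on, so the collider stays closed — the path is blocked at Q.
Path 3: U → Q ← F
  Q is a collider here and neither Q nor any of its descendants is conditioned on, so the collider stays closed — the path is blocked at Q.
Path 4: U → Q ← S → F
  Q is a collider here and neither Q nor any of its descendants is conditioned on, so the collider stays closed — the path is blocked at Q.
Since every path is blocked, d-separation holds.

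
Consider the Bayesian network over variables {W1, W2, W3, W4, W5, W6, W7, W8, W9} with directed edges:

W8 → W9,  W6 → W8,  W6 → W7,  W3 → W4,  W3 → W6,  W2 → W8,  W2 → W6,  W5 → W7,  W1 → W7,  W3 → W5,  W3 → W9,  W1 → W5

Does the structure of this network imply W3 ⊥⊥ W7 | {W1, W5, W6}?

5 paths connect W3 and W7; each must be blocked for d-separation to hold:
  1. W3 → W6 → W7 — W6:chain[blocks] ⇒ blocked
  2. W3 → W5 ← W1 → W7 — W5:collider[open]; W1:fork[blocks] ⇒ blocked
  3. W3 → W5 → W7 — W5:chain[blocks] ⇒ blocked
  4. W3 → W9 ← W8 ← W2 → W6 → W7 — W9:collider[blocks]; W8:chain[open]; W2:fork[open]; W6:chain[blocks] ⇒ blocked
  5. W3 → W9 ← W8 ← W6 → W7 — W9:collider[blocks]; W8:chain[open]; W6:fork[blocks] ⇒ blocked
All paths are blocked; W3 ⊥ W7 | {W1, W5, W6} holds.

Yes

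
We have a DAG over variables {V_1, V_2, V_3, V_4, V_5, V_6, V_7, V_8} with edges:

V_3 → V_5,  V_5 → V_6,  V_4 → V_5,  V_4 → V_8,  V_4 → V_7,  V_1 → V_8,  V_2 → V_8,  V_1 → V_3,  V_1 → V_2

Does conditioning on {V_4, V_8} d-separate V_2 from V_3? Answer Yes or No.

No

There are 4 undirected paths between V_2 and V_3; checking each against the conditioning set {V_4, V_8}:
  1. V_2 → V_8 ← V_4 → V_5 ← V_3 — V_8:collider[open]; V_4:fork[blocks]; V_5:collider[blocks] ⇒ blocked
  2. V_2 → V_8 ← V_1 → V_3 — V_8:collider[open]; V_1:fork[open] ⇒ active
  3. V_2 ← V_1 → V_8 ← V_4 → V_5 ← V_3 — V_1:fork[open]; V_8:collider[open]; V_4:fork[blocks]; V_5:collider[blocks] ⇒ blocked
  4. V_2 ← V_1 → V_3 — V_1:fork[open] ⇒ active
Since the path V_2 → V_8 ← V_1 → V_3 is active, V_2 and V_3 are not d-separated given {V_4, V_8}.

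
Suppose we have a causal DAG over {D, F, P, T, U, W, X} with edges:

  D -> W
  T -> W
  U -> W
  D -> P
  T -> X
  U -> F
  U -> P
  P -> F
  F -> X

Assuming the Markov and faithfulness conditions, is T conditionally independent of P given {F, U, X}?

We examine all 6 paths between T and P:
Path 1: T → X ← F ← P
  F is a chain here and F is conditioned on, so the path is blocked at F.
Path 2: T → X ← F ← U → P
  F is a chain here and F is conditioned on, so the path is blocked at F.
Path 3: T → X ← F ← U → W ← D → P
  F is a chain here and F is conditioned on, so the path is blocked at F.
Path 4: T → W ← U → F ← P
  W is a collider here and neither W nor any of its descendants is conditioned on, so the collider stays closed — the path is blocked at W.
Path 5: T → W ← U → P
  W is a collider here and neither W nor any of its descendants is conditioned on, so the collider stays closed — the path is blocked at W.
Path 6: T → W ← D → P
  W is a collider here and neither W nor any of its descendants is conditioned on, so the collider stays closed — the path is blocked at W.
Since every path is blocked, d-separation holds.

Yes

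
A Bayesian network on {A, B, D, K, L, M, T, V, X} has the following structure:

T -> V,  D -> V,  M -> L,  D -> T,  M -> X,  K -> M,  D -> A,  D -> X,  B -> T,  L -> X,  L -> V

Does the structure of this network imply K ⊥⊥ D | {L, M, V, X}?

Yes

6 paths connect K and D; each must be blocked for d-separation to hold:
  1. K → M → X ← L → V ← T ← D — M:chain[blocks]; X:collider[open]; L:fork[blocks]; V:collider[open]; T:chain[open] ⇒ blocked
  2. K → M → X ← L → V ← D — M:chain[blocks]; X:collider[open]; L:fork[blocks]; V:collider[open] ⇒ blocked
  3. K → M → X ← D — M:chain[blocks]; X:collider[open] ⇒ blocked
  4. K → M → L → X ← D — M:chain[blocks]; L:chain[blocks]; X:collider[open] ⇒ blocked
  5. K → M → L → V ← T ← D — M:chain[blocks]; L:chain[blocks]; V:collider[open]; T:chain[open] ⇒ blocked
  6. K → M → L → V ← D — M:chain[blocks]; L:chain[blocks]; V:collider[open] ⇒ blocked
All paths are blocked; K ⊥ D | {L, M, V, X} holds.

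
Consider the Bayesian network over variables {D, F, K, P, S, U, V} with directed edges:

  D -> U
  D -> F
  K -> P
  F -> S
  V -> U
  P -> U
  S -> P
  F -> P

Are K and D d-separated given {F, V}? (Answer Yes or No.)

Yes

There are 3 undirected paths between K and D; checking each against the conditioning set {F, V}:
Path 1: K → P ← S ← F ← D
  P is a collider here and neither P nor any of its descendants is conditioned on, so the collider stays closed — the path is blocked at P.
Path 2: K → P ← F ← D
  P is a collider here and neither P nor any of its descendants is conditioned on, so the collider stays closed — the path is blocked at P.
Path 3: K → P → U ← D
  U is a collider here and neither U nor any of its descendants is conditioned on, so the collider stays closed — the path is blocked at U.
All paths are blocked; K ⊥ D | {F, V} holds.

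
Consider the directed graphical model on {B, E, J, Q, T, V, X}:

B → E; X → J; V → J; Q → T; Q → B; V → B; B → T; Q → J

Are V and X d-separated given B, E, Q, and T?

We examine all 3 paths between V and X:
Path 1: V → J ← X
  J is a collider here and neither J nor any of its descendants is conditioned on, so the collider stays closed — the path is blocked at J.
Path 2: V → B → T ← Q → J ← X
  B is a chain here and B is conditioned on, so the path is blocked at B.
Path 3: V → B ← Q → J ← X
  Q is a fork here and Q is conditioned on, so the path is blocked at Q.
Since every path is blocked, d-separation holds.

Yes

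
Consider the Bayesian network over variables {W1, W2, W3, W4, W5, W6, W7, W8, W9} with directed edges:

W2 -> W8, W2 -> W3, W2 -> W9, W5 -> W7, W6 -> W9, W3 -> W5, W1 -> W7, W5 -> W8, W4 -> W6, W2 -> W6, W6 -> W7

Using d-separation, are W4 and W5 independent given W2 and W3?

5 paths connect W4 and W5; each must be blocked for d-separation to hold:
Path 1: W4 → W6 → W9 ← W2 → W3 → W5
  W9 is a collider here and neither W9 nor any of its descendants is conditioned on, so the collider stays closed — the path is blocked at W9.
Path 2: W4 → W6 → W9 ← W2 → W8 ← W5
  W9 is a collider here and neither W9 nor any of its descendants is conditioned on, so the collider stays closed — the path is blocked at W9.
Path 3: W4 → W6 ← W2 → W3 → W5
  W6 is a collider here and neither W6 nor any of its descendants is conditioned on, so the collider stays closed — the path is blocked at W6.
Path 4: W4 → W6 ← W2 → W8 ← W5
  W6 is a collider here and neither W6 nor any of its descendants is conditioned on, so the collider stays closed — the path is blocked at W6.
Path 5: W4 → W6 → W7 ← W5
  W7 is a collider here and neither W7 nor any of its descendants is conditioned on, so the collider stays closed — the path is blocked at W7.
Every path is blocked, so W4 and W5 are d-separated given {W2, W3}.

Yes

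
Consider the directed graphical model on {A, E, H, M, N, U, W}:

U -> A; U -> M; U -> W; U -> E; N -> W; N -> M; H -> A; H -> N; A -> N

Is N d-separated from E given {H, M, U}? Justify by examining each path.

There are 4 undirected paths between N and E; checking each against the conditioning set {H, M, U}:
Path 1: N → M ← U → E
  U is a fork here and U is conditioned on, so the path is blocked at U.
Path 2: N ← A ← U → E
  U is a fork here and U is conditioned on, so the path is blocked at U.
Path 3: N → W ← U → E
  W is a collider here and neither W nor any of its descendants is conditioned on, so the collider stays closed — the path is blocked at W.
Path 4: N ← H → A ← U → E
  H is a fork here and H is conditioned on, so the path is blocked at H.
All paths are blocked; N ⊥ E | {H, M, U} holds.

Yes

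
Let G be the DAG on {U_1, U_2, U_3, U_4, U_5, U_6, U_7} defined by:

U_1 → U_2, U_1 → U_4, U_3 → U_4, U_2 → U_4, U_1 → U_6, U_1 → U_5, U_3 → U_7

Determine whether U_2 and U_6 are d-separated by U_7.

No

We examine all 2 paths between U_2 and U_6:
Path 1: U_2 → U_4 ← U_1 → U_6
  U_4 is a collider here and neither U_4 nor any of its descendants is conditioned on, so the collider stays closed — the path is blocked at U_4.
Path 2: U_2 ← U_1 → U_6
  U_1 is a fork and U_1 is not conditioned on — no node blocks this path, so it is active.
Because an active path exists, U_2 and U_6 are not d-separated.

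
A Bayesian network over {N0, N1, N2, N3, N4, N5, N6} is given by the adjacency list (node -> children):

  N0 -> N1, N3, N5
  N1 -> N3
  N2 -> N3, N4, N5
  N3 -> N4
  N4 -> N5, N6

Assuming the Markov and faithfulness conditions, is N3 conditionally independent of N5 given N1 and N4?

There are 6 undirected paths between N3 and N5; checking each against the conditioning set {N1, N4}:
  1. N3 → N4 → N5 — N4:chain[blocks] ⇒ blocked
  2. N3 → N4 ← N2 → N5 — N4:collider[open]; N2:fork[open] ⇒ active
  3. N3 ← N1 ← N0 → N5 — N1:chain[blocks]; N0:fork[open] ⇒ blocked
  4. N3 ← N0 → N5 — N0:fork[open] ⇒ active
  5. N3 ← N2 → N4 → N5 — N2:fork[open]; N4:chain[blocks] ⇒ blocked
  6. N3 ← N2 → N5 — N2:fork[open] ⇒ active
Since the path N3 → N4 ← N2 → N5 is active, N3 and N5 are not d-separated given {N1, N4}.

No — N3 and N5 are not d-separated given {N1, N4}.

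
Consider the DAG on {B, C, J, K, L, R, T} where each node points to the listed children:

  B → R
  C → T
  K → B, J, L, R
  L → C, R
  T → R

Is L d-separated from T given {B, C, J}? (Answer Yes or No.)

4 paths connect L and T; each must be blocked for d-separation to hold:
  1. L → C → T — C:chain[blocks] ⇒ blocked
  2. L ← K → B → R ← T — K:fork[open]; B:chain[blocks]; R:collider[blocks] ⇒ blocked
  3. L ← K → R ← T — K:fork[open]; R:collider[blocks] ⇒ blocked
  4. L → R ← T — R:collider[blocks] ⇒ blocked
All paths are blocked; L ⊥ T | {B, C, J} holds.

Yes — L and T are d-separated given {B, C, J}.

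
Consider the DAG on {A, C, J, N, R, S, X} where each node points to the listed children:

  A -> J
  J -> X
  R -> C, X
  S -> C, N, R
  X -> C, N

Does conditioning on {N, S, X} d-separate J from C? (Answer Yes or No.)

No

Enumerating the 5 paths from J to C and testing each for blocking by {N, S, X}:
Path 1: J → X → N ← S → C
  X is a chain here and X is conditioned on, so the path is blocked at X.
Path 2: J → X → N ← S → R → C
  X is a chain here and X is conditioned on, so the path is blocked at X.
Path 3: J → X → C
  X is a chain here and X is conditioned on, so the path is blocked at X.
Path 4: J → X ← R ← S → C
  S is a fork here and S is conditioned on, so the path is blocked at S.
Path 5: J → X ← R → C
  X is a collider and X is conditioned on, which opens it; R is a fork and R is not conditioned on — no node blocks this path, so it is active.
At least one path is unblocked, so d-separation fails.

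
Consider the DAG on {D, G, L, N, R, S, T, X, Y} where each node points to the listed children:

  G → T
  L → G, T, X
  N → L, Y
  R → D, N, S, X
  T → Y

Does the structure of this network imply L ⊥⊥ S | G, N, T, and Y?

Yes — L and S are d-separated given {G, N, T, Y}.

4 paths connect L and S; each must be blocked for d-separation to hold:
  1. L ← N ← R → S — N:chain[blocks]; R:fork[open] ⇒ blocked
  2. L → G → T → Y ← N ← R → S — G:chain[blocks]; T:chain[blocks]; Y:collider[open]; N:chain[blocks]; R:fork[open] ⇒ blocked
  3. L → X ← R → S — X:collider[blocks]; R:fork[open] ⇒ blocked
  4. L → T → Y ← N ← R → S — T:chain[blocks]; Y:collider[open]; N:chain[blocks]; R:fork[open] ⇒ blocked
Since every path is blocked, d-separation holds.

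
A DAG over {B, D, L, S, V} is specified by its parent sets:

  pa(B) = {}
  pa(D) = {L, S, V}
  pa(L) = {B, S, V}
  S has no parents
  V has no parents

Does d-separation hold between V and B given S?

Yes — V and B are d-separated given {S}.

Enumerating the 3 paths from V to B and testing each for blocking by {S}:
Path 1: V → D ← S → L ← B
  D is a collider here and neither D nor any of its descendants is conditioned on, so the collider stays closed — the path is blocked at D.
Path 2: V → D ← L ← B
  D is a collider here and neither D nor any of its descendants is conditioned on, so the collider stays closed — the path is blocked at D.
Path 3: V → L ← B
  L is a collider here and neither L nor any of its descendants is conditioned on, so the collider stays closed — the path is blocked at L.
Since every path is blocked, d-separation holds.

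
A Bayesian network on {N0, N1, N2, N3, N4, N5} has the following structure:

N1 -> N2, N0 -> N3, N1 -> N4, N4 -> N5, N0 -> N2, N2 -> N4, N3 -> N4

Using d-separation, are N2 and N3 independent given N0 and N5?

There are 3 undirected paths between N2 and N3; checking each against the conditioning set {N0, N5}:
Path 1: N2 ← N0 → N3
  N0 is a fork here and N0 is conditioned on, so the path is blocked at N0.
Path 2: N2 → N4 ← N3
  N4 is a collider and its descendant N5 is conditioned on, which opens it — no node blocks this path, so it is active.
Path 3: N2 ← N1 → N4 ← N3
  N1 is a fork and N1 is not conditioned on; N4 is a collider and its descendant N5 is conditioned on, which opens it — no node blocks this path, so it is active.
Since the path N2 → N4 ← N3 is active, N2 and N3 are not d-separated given {N0, N5}.

No — N2 and N3 are not d-separated given {N0, N5}.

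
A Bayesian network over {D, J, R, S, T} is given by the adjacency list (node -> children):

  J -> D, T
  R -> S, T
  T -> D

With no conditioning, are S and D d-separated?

There are 2 undirected paths between S and D; checking each against the conditioning set ∅:
  1. S ← R → T ← J → D — R:fork[open]; T:collider[blocks]; J:fork[open] ⇒ blocked
  2. S ← R → T → D — R:fork[open]; T:chain[open] ⇒ active
At least one path is unblocked, so d-separation fails.

No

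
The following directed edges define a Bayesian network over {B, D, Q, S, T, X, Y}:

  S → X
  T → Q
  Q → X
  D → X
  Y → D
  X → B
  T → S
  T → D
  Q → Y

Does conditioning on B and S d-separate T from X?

No

5 paths connect T and X; each must be blocked for d-separation to hold:
Path 1: T → S → X
  S is a chain here and S is conditioned on, so the path is blocked at S.
Path 2: T → D → X
  D is a chain and D is not conditioned on — no node blocks this path, so it is active.
Path 3: T → D ← Y ← Q → X
  D is a collider and its descendant B is conditioned on, which opens it; Y is a chain and Y is not conditioned on; Q is a fork and Q is not conditioned on — no node blocks this path, so it is active.
Path 4: T → Q → X
  Q is a chain and Q is not conditioned on — no node blocks this path, so it is active.
Path 5: T → Q → Y → D → X
  Q is a chain and Q is not conditioned on; Y is a chain and Y is not conditioned on; D is a chain and D is not conditioned on — no node blocks this path, so it is active.
Since the path T → D → X is active, T and X are not d-separated given {B, S}.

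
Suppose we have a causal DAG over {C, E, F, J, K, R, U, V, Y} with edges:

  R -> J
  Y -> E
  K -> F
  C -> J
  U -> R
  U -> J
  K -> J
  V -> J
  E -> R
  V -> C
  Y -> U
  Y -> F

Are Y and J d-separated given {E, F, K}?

Enumerating the 5 paths from Y to J and testing each for blocking by {E, F, K}:
Path 1: Y → E → R → J
  E is a chain here and E is conditioned on, so the path is blocked at E.
Path 2: Y → E → R ← U → J
  E is a chain here and E is conditioned on, so the path is blocked at E.
Path 3: Y → U → J
  U is a chain and U is not conditioned on — no node blocks this path, so it is active.
Path 4: Y → U → R → J
  U is a chain and U is not conditioned on; R is a chain and R is not conditioned on — no node blocks this path, so it is active.
Path 5: Y → F ← K → J
  K is a fork here and K is conditioned on, so the path is blocked at K.
At least one path is unblocked, so d-separation fails.

No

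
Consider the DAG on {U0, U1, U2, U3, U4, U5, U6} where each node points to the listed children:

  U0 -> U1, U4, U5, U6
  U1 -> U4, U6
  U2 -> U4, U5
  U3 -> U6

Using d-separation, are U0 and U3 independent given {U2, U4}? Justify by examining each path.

There are 4 undirected paths between U0 and U3; checking each against the conditioning set {U2, U4}:
  1. U0 → U6 ← U3 — U6:collider[blocks] ⇒ blocked
  2. U0 → U1 → U6 ← U3 — U1:chain[open]; U6:collider[blocks] ⇒ blocked
  3. U0 → U5 ← U2 → U4 ← U1 → U6 ← U3 — U5:collider[blocks]; U2:fork[blocks]; U4:collider[open]; U1:fork[open]; U6:collider[blocks] ⇒ blocked
  4. U0 → U4 ← U1 → U6 ← U3 — U4:collider[open]; U1:fork[open]; U6:collider[blocks] ⇒ blocked
Every path is blocked, so U0 and U3 are d-separated given {U2, U4}.

Yes — U0 and U3 are d-separated given {U2, U4}.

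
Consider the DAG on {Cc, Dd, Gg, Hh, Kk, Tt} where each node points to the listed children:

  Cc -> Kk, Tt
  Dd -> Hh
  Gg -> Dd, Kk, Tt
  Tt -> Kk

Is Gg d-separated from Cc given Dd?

4 paths connect Gg and Cc; each must be blocked for d-separation to hold:
Path 1: Gg → Kk ← Cc
  Kk is a collider here and neither Kk nor any of its descendants is conditioned on, so the collider stays closed — the path is blocked at Kk.
Path 2: Gg → Kk ← Tt ← Cc
  Kk is a collider here and neither Kk nor any of its descendants is conditioned on, so the collider stays closed — the path is blocked at Kk.
Path 3: Gg → Tt ← Cc
  Tt is a collider here and neither Tt nor any of its descendants is conditioned on, so the collider stays closed — the path is blocked at Tt.
Path 4: Gg → Tt → Kk ← Cc
  Kk is a collider here and neither Kk nor any of its descendants is conditioned on, so the collider stays closed — the path is blocked at Kk.
All paths are blocked; Gg ⊥ Cc | {Dd} holds.

Yes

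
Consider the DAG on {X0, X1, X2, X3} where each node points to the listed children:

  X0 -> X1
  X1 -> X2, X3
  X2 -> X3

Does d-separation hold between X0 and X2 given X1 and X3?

We examine all 2 paths between X0 and X2:
Path 1: X0 → X1 → X2
  X1 is a chain here and X1 is conditioned on, so the path is blocked at X1.
Path 2: X0 → X1 → X3 ← X2
  X1 is a chain here and X1 is conditioned on, so the path is blocked at X1.
All paths are blocked; X0 ⊥ X2 | {X1, X3} holds.

Yes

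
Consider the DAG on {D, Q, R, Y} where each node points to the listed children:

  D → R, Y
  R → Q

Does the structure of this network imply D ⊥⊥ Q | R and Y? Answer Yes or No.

There is one path between D and Q:
  1. D → R → Q — R:chain[blocks] ⇒ blocked
Every path is blocked, so D and Q are d-separated given {R, Y}.

Yes — D and Q are d-separated given {R, Y}.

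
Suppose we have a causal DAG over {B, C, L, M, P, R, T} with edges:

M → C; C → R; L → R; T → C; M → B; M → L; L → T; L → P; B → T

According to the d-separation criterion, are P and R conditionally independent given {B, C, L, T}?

There are 5 undirected paths between P and R; checking each against the conditioning set {B, C, L, T}:
Path 1: P ← L ← M → B → T → C → R
  L is a chain here and L is conditioned on, so the path is blocked at L.
Path 2: P ← L ← M → C → R
  L is a chain here and L is conditioned on, so the path is blocked at L.
Path 3: P ← L → T ← B ← M → C → R
  L is a fork here and L is conditioned on, so the path is blocked at L.
Path 4: P ← L → T → C → R
  L is a fork here and L is conditioned on, so the path is blocked at L.
Path 5: P ← L → R
  L is a fork here and L is conditioned on, so the path is blocked at L.
All paths are blocked; P ⊥ R | {B, C, L, T} holds.

Yes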